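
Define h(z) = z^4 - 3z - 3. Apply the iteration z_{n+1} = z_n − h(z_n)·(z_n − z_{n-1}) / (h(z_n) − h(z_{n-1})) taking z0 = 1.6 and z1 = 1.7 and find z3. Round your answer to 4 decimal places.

h(1.6) = -1.246400, h(1.7) = 0.252100
z2 = 1.700000 − 0.252100·(1.700000 − 1.600000) / (0.252100 − (-1.246400)) = 1.700000 − (0.025210)/(1.498500) = 1.683177
h(1.683177) = -0.023169
z3 = 1.683177 − (-0.023169)·(1.683177 − 1.700000) / (-0.023169 − 0.252100) = 1.683177 − (0.000390)/(-0.275269) = 1.684593

1.6846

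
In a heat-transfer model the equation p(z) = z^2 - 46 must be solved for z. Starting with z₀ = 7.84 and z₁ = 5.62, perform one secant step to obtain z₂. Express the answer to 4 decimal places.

p(7.84) = 15.465600, p(5.62) = -14.415600
z₂ = 5.620000 − (-14.415600)·(5.620000 − 7.840000) / (-14.415600 − 15.465600) = 5.620000 − (32.002632)/(-29.881200) = 6.690996

6.6910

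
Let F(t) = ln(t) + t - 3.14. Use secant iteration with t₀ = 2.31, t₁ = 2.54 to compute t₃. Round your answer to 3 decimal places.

2.305

F(2.31) = 0.00725, F(2.54) = 0.33216
t₂ = 2.54000 − 0.33216·(2.54000 − 2.31000) / (0.33216 − 0.00725) = 2.54000 − (0.07640)/(0.32492) = 2.30487
F(2.30487) = -0.00011
t₃ = 2.30487 − (-0.00011)·(2.30487 − 2.54000) / (-0.00011 − 0.33216) = 2.30487 − (0.00002)/(-0.33227) = 2.30494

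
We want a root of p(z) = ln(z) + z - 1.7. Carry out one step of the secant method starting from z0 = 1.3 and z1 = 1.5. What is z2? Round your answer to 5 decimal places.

1.38023

p(1.3) = -0.1376357, p(1.5) = 0.2054651
z2 = 1.5000000 − 0.2054651·(1.5000000 − 1.3000000) / (0.2054651 − (-0.1376357)) = 1.5000000 − (0.0410930)/(0.3431008) = 1.3802305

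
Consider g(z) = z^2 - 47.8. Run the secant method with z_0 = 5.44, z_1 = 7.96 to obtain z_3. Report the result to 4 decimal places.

g(5.44) = -18.206400, g(7.96) = 15.561600
z_2 = 7.960000 − 15.561600·(7.960000 − 5.440000) / (15.561600 − (-18.206400)) = 7.960000 − (39.215232)/(33.768000) = 6.798687
g(6.798687) = -1.577861
z_3 = 6.798687 − (-1.577861)·(6.798687 − 7.960000) / (-1.577861 − 15.561600) = 6.798687 − (1.832391)/(-17.139461) = 6.905597

6.9056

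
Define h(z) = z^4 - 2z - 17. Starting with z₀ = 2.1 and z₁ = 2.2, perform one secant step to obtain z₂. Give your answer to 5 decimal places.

h(2.1) = -1.7519000, h(2.2) = 2.0256000
z₂ = 2.2000000 − 2.0256000·(2.2000000 − 2.1000000) / (2.0256000 − (-1.7519000)) = 2.2000000 − (0.2025600)/(3.7775000) = 2.1463772

2.14638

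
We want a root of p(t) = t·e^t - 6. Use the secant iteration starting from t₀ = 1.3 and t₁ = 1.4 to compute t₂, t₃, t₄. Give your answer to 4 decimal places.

1.4356, 1.4323, 1.4324

p(1.3) = -1.229914, p(1.4) = -0.322720
t₂ = 1.400000 − (-0.322720)·(1.400000 − 1.300000) / (-0.322720 − (-1.229914)) = 1.400000 − (-0.032272)/(0.907194) = 1.435573
p(1.435573) = 0.032357
t₃ = 1.435573 − 0.032357·(1.435573 − 1.400000) / (0.032357 − (-0.322720)) = 1.435573 − (0.001151)/(0.355077) = 1.432332
p(1.432332) = -0.000744
t₄ = 1.432332 − (-0.000744)·(1.432332 − 1.435573) / (-0.000744 − 0.032357) = 1.432332 − (0.000002)/(-0.033101) = 1.432405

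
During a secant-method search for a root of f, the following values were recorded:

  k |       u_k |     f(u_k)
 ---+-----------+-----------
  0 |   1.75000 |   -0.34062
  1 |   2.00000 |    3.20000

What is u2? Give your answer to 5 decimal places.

1.77405

u2 = 2.00000 − 3.20000·(2.00000 − 1.75000) / (3.20000 − (-0.34062))
   = 2.00000 − (0.8000000)/(3.5406200) = 1.7740509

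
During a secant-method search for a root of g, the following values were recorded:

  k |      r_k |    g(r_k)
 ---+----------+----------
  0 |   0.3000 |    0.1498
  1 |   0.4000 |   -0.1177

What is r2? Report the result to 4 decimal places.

0.3560

r2 = 0.4000 − (-0.1177)·(0.4000 − 0.3000) / (-0.1177 − 0.1498)
   = 0.4000 − (-0.011770)/(-0.267500) = 0.356000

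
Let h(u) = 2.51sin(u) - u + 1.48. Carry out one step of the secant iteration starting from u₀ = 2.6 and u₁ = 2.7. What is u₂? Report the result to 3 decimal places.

2.654

h(2.6) = 0.17391, h(2.7) = -0.14728
u₂ = 2.70000 − (-0.14728)·(2.70000 − 2.60000) / (-0.14728 − 0.17391) = 2.70000 − (-0.01473)/(-0.32118) = 2.65415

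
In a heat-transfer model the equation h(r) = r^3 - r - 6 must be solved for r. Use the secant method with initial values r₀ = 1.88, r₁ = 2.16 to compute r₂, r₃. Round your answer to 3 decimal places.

h(1.88) = -1.23533, h(2.16) = 1.91770
r₂ = 2.16000 − 1.91770·(2.16000 − 1.88000) / (1.91770 − (-1.23533)) = 2.16000 − (0.53695)/(3.15302) = 1.98970
h(1.98970) = -0.11265
r₃ = 1.98970 − (-0.11265)·(1.98970 − 2.16000) / (-0.11265 − 1.91770) = 1.98970 − (0.01918)/(-2.03034) = 1.99915

1.990, 1.999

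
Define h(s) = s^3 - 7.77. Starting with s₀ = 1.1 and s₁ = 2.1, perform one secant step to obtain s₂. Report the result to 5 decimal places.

h(1.1) = -6.4390000, h(2.1) = 1.4910000
s₂ = 2.1000000 − 1.4910000·(2.1000000 − 1.1000000) / (1.4910000 − (-6.4390000)) = 2.1000000 − (1.4910000)/(7.9300000) = 1.9119798

1.91198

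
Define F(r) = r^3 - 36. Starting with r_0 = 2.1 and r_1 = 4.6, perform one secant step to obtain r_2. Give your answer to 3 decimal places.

2.859

F(2.1) = -26.73900, F(4.6) = 61.33600
r_2 = 4.60000 − 61.33600·(4.60000 − 2.10000) / (61.33600 − (-26.73900)) = 4.60000 − (153.34000)/(88.07500) = 2.85898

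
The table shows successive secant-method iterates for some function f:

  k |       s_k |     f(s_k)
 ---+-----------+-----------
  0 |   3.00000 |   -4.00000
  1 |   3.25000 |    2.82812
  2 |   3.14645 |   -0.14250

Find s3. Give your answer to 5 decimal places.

3.15142

s3 = 3.14645 − (-0.14250)·(3.14645 − 3.25000) / (-0.14250 − 2.82812)
   = 3.14645 − (0.0147559)/(-2.9706200) = 3.1514173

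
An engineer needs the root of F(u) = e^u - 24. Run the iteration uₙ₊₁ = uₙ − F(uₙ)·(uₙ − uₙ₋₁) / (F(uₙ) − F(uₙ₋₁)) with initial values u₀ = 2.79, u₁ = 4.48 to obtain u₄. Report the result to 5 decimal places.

3.18986

F(2.79) = -7.7189802, F(4.48) = 64.2346727
u₂ = 4.4800000 − 64.2346727·(4.4800000 − 2.7900000) / (64.2346727 − (-7.7189802)) = 4.4800000 − (108.5565968)/(71.9536529) = 2.9712983
F(2.9712983) = -4.4827572
u₃ = 2.9712983 − (-4.4827572)·(2.9712983 − 4.4800000) / (-4.4827572 − 64.2346727) = 2.9712983 − (6.7631433)/(-68.7174299) = 3.0697179
F(3.0697179) = -2.4641725
u₄ = 3.0697179 − (-2.4641725)·(3.0697179 − 2.9712983) / (-2.4641725 − (-4.4827572)) = 3.0697179 − (-0.2425229)/(2.0185846) = 3.1898630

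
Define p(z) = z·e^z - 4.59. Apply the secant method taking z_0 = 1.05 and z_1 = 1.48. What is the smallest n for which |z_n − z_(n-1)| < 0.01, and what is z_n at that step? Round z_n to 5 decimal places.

n = 4, z_n = 1.27844

p(1.05) = -1.5894663, p(1.48) = 1.9115596
z_2 = 1.4800000 − 1.9115596·(0.4300000)/(3.5010259) = 1.2452201;  |Δ| = 0.2347799
p(1.2452201) = -0.2644801
z_3 = 1.2452201 − (-0.2644801)·(-0.2347799)/(-2.1760397) = 1.2737557;  |Δ| = 0.0285356
p(1.2737557) = -0.0372773
z_4 = 1.2737557 − (-0.0372773)·(0.0285356)/(0.2272027) = 1.2784375;  |Δ| = 0.0046819
|z_4 − z_3| = 0.0046819 < 0.01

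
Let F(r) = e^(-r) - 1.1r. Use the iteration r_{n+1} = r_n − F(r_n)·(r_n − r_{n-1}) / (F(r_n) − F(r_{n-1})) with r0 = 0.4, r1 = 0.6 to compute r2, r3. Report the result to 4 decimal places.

0.5349, 0.5333

F(0.4) = 0.230320, F(0.6) = -0.111188
r2 = 0.600000 − (-0.111188)·(0.600000 − 0.400000) / (-0.111188 − 0.230320) = 0.600000 − (-0.022238)/(-0.341508) = 0.534884
F(0.534884) = -0.002635
r3 = 0.534884 − (-0.002635)·(0.534884 − 0.600000) / (-0.002635 − (-0.111188)) = 0.534884 − (0.000172)/(0.108553) = 0.533303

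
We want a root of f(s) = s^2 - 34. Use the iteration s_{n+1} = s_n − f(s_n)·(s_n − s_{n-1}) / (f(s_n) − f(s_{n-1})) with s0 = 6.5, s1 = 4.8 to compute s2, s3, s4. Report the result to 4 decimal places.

5.7699, 5.8369, 5.8309

f(6.5) = 8.250000, f(4.8) = -10.960000
s2 = 4.800000 − (-10.960000)·(4.800000 − 6.500000) / (-10.960000 − 8.250000) = 4.800000 − (18.632000)/(-19.210000) = 5.769912
f(5.769912) = -0.708121
s3 = 5.769912 − (-0.708121)·(5.769912 − 4.800000) / (-0.708121 − (-10.960000)) = 5.769912 − (-0.686815)/(10.251879) = 5.836906
f(5.836906) = 0.069467
s4 = 5.836906 − 0.069467·(5.836906 − 5.769912) / (0.069467 − (-0.708121)) = 5.836906 − (0.004654)/(0.777588) = 5.830921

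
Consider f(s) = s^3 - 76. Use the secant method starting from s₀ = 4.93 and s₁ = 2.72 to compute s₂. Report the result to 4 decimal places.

3.9586

f(4.93) = 43.823157, f(2.72) = -55.876352
s₂ = 2.720000 − (-55.876352)·(2.720000 − 4.930000) / (-55.876352 − 43.823157) = 2.720000 − (123.486738)/(-99.699509) = 3.958589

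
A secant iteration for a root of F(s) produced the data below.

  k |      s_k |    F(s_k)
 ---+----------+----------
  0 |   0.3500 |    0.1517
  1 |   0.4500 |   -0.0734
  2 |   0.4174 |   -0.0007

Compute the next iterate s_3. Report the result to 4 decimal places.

s_3 = 0.4174 − (-0.0007)·(0.4174 − 0.4500) / (-0.0007 − (-0.0734))
   = 0.4174 − (0.000023)/(0.072700) = 0.417086

0.4171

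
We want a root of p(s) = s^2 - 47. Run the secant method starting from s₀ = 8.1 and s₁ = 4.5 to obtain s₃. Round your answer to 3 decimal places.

6.905

p(8.1) = 18.61000, p(4.5) = -26.75000
s₂ = 4.50000 − (-26.75000)·(4.50000 − 8.10000) / (-26.75000 − 18.61000) = 4.50000 − (96.30000)/(-45.36000) = 6.62302
p(6.62302) = -3.13566
s₃ = 6.62302 − (-3.13566)·(6.62302 − 4.50000) / (-3.13566 − (-26.75000)) = 6.62302 − (-6.65706)/(23.61434) = 6.90492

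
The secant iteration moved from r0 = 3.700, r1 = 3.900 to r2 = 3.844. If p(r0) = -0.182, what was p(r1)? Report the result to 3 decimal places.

The secant line through (3.700, -0.182) and (3.900, p(r1)) crosses zero at r2 = 3.844.
So (3.700, -0.182), (3.900, p(r1)), (3.844, 0) are collinear:
p(r1) = -0.182 · (3.900 − 3.844) / (3.700 − 3.844) = -0.182 · (0.05600)/(-0.14400) = 0.07078

0.071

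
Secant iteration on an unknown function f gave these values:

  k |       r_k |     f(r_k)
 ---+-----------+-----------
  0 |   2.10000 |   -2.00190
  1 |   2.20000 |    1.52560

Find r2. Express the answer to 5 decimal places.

r2 = 2.20000 − 1.52560·(2.20000 − 2.10000) / (1.52560 − (-2.00190))
   = 2.20000 − (0.1525600)/(3.5275000) = 2.1567512

2.15675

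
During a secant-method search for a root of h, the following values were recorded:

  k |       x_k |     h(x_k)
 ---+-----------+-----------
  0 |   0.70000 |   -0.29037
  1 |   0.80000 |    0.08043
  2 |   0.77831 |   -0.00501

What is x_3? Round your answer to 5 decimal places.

0.77958

x_3 = 0.77831 − (-0.00501)·(0.77831 − 0.80000) / (-0.00501 − 0.08043)
   = 0.77831 − (0.0001087)/(-0.0854400) = 0.7795819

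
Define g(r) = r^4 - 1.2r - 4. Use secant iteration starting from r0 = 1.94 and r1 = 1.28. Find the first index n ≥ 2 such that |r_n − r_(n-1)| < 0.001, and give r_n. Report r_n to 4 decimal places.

g(1.94) = 7.836685, g(1.28) = -2.851645
r2 = 1.280000 − (-2.851645)·(-0.660000)/(-10.688330) = 1.456088;  |Δ| = 0.176088
g(1.456088) = -1.252091
r3 = 1.456088 − (-1.252091)·(0.176088)/(1.599554) = 1.593925;  |Δ| = 0.137837
g(1.593925) = 0.541925
r4 = 1.593925 − 0.541925·(0.137837)/(1.794016) = 1.552288;  |Δ| = 0.041637
g(1.552288) = -0.056581
r5 = 1.552288 − (-0.056581)·(-0.041637)/(-0.598506) = 1.556224;  |Δ| = 0.003936
g(1.556224) = -0.002188
r6 = 1.556224 − (-0.002188)·(0.003936)/(0.054393) = 1.556383;  |Δ| = 0.000158
|r6 − r5| = 0.000158 < 0.001

n = 6, r_n = 1.5564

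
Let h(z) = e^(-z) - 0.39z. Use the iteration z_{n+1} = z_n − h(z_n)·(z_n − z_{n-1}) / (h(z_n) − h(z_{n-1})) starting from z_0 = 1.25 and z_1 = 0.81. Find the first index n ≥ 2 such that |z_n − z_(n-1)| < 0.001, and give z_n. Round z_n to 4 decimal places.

h(1.25) = -0.200995, h(0.81) = 0.128958
z_2 = 0.810000 − 0.128958·(-0.440000)/(0.329953) = 0.981968;  |Δ| = 0.171968
h(0.981968) = -0.008395
z_3 = 0.981968 − (-0.008395)·(0.171968)/(-0.137353) = 0.971458;  |Δ| = 0.010510
h(0.971458) = -0.000338
z_4 = 0.971458 − (-0.000338)·(-0.010510)/(0.008057) = 0.971017;  |Δ| = 0.000441
|z_4 − z_3| = 0.000441 < 0.001

n = 4, z_n = 0.9710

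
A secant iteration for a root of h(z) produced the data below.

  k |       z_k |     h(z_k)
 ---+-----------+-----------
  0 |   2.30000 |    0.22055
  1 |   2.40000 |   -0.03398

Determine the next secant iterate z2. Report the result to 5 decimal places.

2.38665

z2 = 2.40000 − (-0.03398)·(2.40000 − 2.30000) / (-0.03398 − 0.22055)
   = 2.40000 − (-0.0033980)/(-0.2545300) = 2.3866499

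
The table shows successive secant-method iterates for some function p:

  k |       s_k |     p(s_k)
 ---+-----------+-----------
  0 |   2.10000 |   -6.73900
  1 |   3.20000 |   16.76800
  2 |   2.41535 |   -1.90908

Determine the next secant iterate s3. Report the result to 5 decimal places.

s3 = 2.41535 − (-1.90908)·(2.41535 − 3.20000) / (-1.90908 − 16.76800)
   = 2.41535 − (1.4979596)/(-18.6770800) = 2.4955531

2.49555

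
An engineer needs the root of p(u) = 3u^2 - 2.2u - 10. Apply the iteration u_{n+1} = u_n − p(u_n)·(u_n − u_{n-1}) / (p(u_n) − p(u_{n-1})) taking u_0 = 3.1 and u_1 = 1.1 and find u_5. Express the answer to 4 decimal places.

2.2285

p(3.1) = 12.010000, p(1.1) = -8.790000
u_2 = 1.100000 − (-8.790000)·(1.100000 − 3.100000) / (-8.790000 − 12.010000) = 1.100000 − (17.580000)/(-20.800000) = 1.945192
p(1.945192) = -2.928104
u_3 = 1.945192 − (-2.928104)·(1.945192 − 1.100000) / (-2.928104 − (-8.790000)) = 1.945192 − (-2.474811)/(5.861896) = 2.367378
p(2.367378) = 1.605208
u_4 = 2.367378 − 1.605208·(2.367378 − 1.945192) / (1.605208 − (-2.928104)) = 2.367378 − (0.677697)/(4.533312) = 2.217886
p(2.217886) = -0.122297
u_5 = 2.217886 − (-0.122297)·(2.217886 − 2.367378) / (-0.122297 − 1.605208) = 2.217886 − (0.018282)/(-1.727505) = 2.228469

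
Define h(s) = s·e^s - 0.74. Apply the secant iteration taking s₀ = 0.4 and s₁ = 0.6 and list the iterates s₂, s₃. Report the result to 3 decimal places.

h(0.4) = -0.14327, h(0.6) = 0.35327
s₂ = 0.60000 − 0.35327·(0.60000 − 0.40000) / (0.35327 − (-0.14327)) = 0.60000 − (0.07065)/(0.49654) = 0.45771
h(0.45771) = -0.01662
s₃ = 0.45771 − (-0.01662)·(0.45771 − 0.60000) / (-0.01662 − 0.35327) = 0.45771 − (0.00236)/(-0.36989) = 0.46410

0.458, 0.464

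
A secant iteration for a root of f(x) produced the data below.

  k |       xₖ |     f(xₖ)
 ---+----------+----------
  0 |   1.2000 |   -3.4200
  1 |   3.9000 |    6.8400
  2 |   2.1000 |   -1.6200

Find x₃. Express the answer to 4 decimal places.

x₃ = 2.1000 − (-1.6200)·(2.1000 − 3.9000) / (-1.6200 − 6.8400)
   = 2.1000 − (2.916000)/(-8.460000) = 2.444681

2.4447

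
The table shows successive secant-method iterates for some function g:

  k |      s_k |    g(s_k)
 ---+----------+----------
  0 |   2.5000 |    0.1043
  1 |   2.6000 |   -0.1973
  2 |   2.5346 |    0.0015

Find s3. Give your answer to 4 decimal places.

2.5351

s3 = 2.5346 − 0.0015·(2.5346 − 2.6000) / (0.0015 − (-0.1973))
   = 2.5346 − (-0.000098)/(0.198800) = 2.535093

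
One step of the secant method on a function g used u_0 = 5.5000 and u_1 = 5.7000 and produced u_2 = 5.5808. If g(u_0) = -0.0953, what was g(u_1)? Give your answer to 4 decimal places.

0.1406

The secant line through (5.5000, -0.0953) and (5.7000, g(u_1)) crosses zero at u_2 = 5.5808.
So (5.5000, -0.0953), (5.7000, g(u_1)), (5.5808, 0) are collinear:
g(u_1) = -0.0953 · (5.7000 − 5.5808) / (5.5000 − 5.5808) = -0.0953 · (0.119200)/(-0.080800) = 0.140591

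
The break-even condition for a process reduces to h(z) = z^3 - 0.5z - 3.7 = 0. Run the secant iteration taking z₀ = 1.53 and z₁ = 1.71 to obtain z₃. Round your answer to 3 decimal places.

h(1.53) = -0.88342, h(1.71) = 0.44521
z₂ = 1.71000 − 0.44521·(1.71000 − 1.53000) / (0.44521 − (-0.88342)) = 1.71000 − (0.08014)/(1.32863) = 1.64968
h(1.64968) = -0.03530
z₃ = 1.64968 − (-0.03530)·(1.64968 − 1.71000) / (-0.03530 − 0.44521) = 1.64968 − (0.00213)/(-0.48051) = 1.65411

1.654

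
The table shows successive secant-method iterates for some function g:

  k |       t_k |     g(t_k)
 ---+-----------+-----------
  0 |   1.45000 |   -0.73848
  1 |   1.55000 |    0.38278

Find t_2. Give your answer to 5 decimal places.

1.51586

t_2 = 1.55000 − 0.38278·(1.55000 − 1.45000) / (0.38278 − (-0.73848))
   = 1.55000 − (0.0382780)/(1.1212600) = 1.5158616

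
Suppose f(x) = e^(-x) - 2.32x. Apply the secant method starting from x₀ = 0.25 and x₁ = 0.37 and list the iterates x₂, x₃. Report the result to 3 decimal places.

0.315, 0.315

f(0.25) = 0.19880, f(0.37) = -0.16767
x₂ = 0.37000 − (-0.16767)·(0.37000 − 0.25000) / (-0.16767 − 0.19880) = 0.37000 − (-0.02012)/(-0.36647) = 0.31510
f(0.31510) = -0.00131
x₃ = 0.31510 − (-0.00131)·(0.31510 − 0.37000) / (-0.00131 − (-0.16767)) = 0.31510 − (0.00007)/(0.16636) = 0.31467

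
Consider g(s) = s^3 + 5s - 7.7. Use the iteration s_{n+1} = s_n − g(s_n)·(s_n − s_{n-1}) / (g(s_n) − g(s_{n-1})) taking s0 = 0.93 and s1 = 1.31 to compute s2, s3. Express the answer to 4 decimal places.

1.1852, 1.1965

g(0.93) = -2.245643, g(1.31) = 1.098091
s2 = 1.310000 − 1.098091·(1.310000 − 0.930000) / (1.098091 − (-2.245643)) = 1.310000 − (0.417275)/(3.343734) = 1.185207
g(1.185207) = -0.109086
s3 = 1.185207 − (-0.109086)·(1.185207 − 1.310000) / (-0.109086 − 1.098091) = 1.185207 − (0.013613)/(-1.207177) = 1.196484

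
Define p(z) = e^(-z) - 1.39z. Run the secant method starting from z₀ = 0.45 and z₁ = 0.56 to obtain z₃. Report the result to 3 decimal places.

p(0.45) = 0.01213, p(0.56) = -0.20719
z₂ = 0.56000 − (-0.20719)·(0.56000 − 0.45000) / (-0.20719 − 0.01213) = 0.56000 − (-0.02279)/(-0.21932) = 0.45608
p(0.45608) = -0.00019
z₃ = 0.45608 − (-0.00019)·(0.45608 − 0.56000) / (-0.00019 − (-0.20719)) = 0.45608 − (0.00002)/(0.20700) = 0.45599

0.456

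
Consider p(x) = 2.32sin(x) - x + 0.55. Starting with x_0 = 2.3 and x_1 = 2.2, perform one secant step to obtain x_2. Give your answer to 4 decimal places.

2.2919

p(2.3) = -0.019964, p(2.2) = 0.225712
x_2 = 2.200000 − 0.225712·(2.200000 − 2.300000) / (0.225712 − (-0.019964)) = 2.200000 − (-0.022571)/(0.245676) = 2.291874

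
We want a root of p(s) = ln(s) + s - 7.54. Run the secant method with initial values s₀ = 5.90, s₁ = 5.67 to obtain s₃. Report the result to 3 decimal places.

5.785

p(5.90) = 0.13495, p(5.67) = -0.13481
s₂ = 5.67000 − (-0.13481)·(5.67000 − 5.90000) / (-0.13481 − 0.13495) = 5.67000 − (0.03101)/(-0.26976) = 5.78494
p(5.78494) = 0.00020
s₃ = 5.78494 − 0.00020·(5.78494 − 5.67000) / (0.00020 − (-0.13481)) = 5.78494 − (0.00002)/(0.13501) = 5.78477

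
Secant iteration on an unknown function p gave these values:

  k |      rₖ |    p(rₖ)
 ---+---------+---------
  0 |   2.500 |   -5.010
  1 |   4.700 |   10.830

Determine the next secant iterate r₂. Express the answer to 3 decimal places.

r₂ = 4.700 − 10.830·(4.700 − 2.500) / (10.830 − (-5.010))
   = 4.700 − (23.82600)/(15.84000) = 3.19583

3.196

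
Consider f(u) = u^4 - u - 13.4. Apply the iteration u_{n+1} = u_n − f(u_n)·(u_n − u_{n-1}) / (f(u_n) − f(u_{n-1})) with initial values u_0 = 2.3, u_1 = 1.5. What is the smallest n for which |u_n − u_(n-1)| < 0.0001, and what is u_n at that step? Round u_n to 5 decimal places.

f(2.3) = 12.2841000, f(1.5) = -9.8375000
u_2 = 1.5000000 − (-9.8375000)·(-0.8000000)/(-22.1216000) = 1.8557609;  |Δ| = 0.3557609
f(1.8557609) = -3.3956686
u_3 = 1.8557609 − (-3.3956686)·(0.3557609)/(6.4418314) = 2.0432924;  |Δ| = 0.1875315
f(2.0432924) = 1.9876970
u_4 = 2.0432924 − 1.9876970·(0.1875315)/(5.3833657) = 1.9740502;  |Δ| = 0.0692421
f(1.9740502) = -0.1884212
u_5 = 1.9740502 − (-0.1884212)·(-0.0692421)/(-2.1761183) = 1.9800456;  |Δ| = 0.0059954
f(1.9800456) = -0.0090932
u_6 = 1.9800456 − (-0.0090932)·(0.0059954)/(0.1793281) = 1.9803496;  |Δ| = 0.0003040
f(1.9803496) = 0.0000450
u_7 = 1.9803496 − 0.0000450·(0.0003040)/(0.0091381) = 1.9803481;  |Δ| = 0.0000015
|u_7 − u_6| = 0.0000015 < 0.0001

n = 7, u_n = 1.98035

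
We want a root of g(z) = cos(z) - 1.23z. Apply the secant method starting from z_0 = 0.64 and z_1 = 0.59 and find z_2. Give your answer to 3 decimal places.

0.648

g(0.64) = 0.01490, g(0.59) = 0.10524
z_2 = 0.59000 − 0.10524·(0.59000 − 0.64000) / (0.10524 − 0.01490) = 0.59000 − (-0.00526)/(0.09034) = 0.64824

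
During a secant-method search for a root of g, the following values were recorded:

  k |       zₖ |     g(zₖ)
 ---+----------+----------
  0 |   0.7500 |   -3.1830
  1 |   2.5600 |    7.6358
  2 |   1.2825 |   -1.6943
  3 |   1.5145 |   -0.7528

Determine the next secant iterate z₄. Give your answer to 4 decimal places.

1.7000

z₄ = 1.5145 − (-0.7528)·(1.5145 − 1.2825) / (-0.7528 − (-1.6943))
   = 1.5145 − (-0.174650)/(0.941500) = 1.700001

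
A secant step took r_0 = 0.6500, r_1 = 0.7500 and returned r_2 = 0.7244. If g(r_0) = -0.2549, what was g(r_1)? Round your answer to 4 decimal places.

The secant line through (0.6500, -0.2549) and (0.7500, g(r_1)) crosses zero at r_2 = 0.7244.
So (0.6500, -0.2549), (0.7500, g(r_1)), (0.7244, 0) are collinear:
g(r_1) = -0.2549 · (0.7500 − 0.7244) / (0.6500 − 0.7244) = -0.2549 · (0.025600)/(-0.074400) = 0.087708

0.0877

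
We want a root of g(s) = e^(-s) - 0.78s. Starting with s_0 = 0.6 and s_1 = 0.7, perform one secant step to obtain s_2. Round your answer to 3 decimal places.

0.662

g(0.6) = 0.08081, g(0.7) = -0.04941
s_2 = 0.70000 − (-0.04941)·(0.70000 − 0.60000) / (-0.04941 − 0.08081) = 0.70000 − (-0.00494)/(-0.13023) = 0.66205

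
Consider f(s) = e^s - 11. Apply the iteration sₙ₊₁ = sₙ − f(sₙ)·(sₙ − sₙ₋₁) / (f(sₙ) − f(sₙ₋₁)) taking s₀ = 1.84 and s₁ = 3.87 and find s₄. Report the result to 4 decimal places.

f(1.84) = -4.703462, f(3.87) = 36.942386
s₂ = 3.870000 − 36.942386·(3.870000 − 1.840000) / (36.942386 − (-4.703462)) = 3.870000 − (74.993044)/(41.645848) = 2.069267
f(2.069267) = -3.080982
s₃ = 2.069267 − (-3.080982)·(2.069267 − 3.870000) / (-3.080982 − 36.942386) = 2.069267 − (5.548025)/(-40.023368) = 2.207887
f(2.207887) = -1.903526
s₄ = 2.207887 − (-1.903526)·(2.207887 − 2.069267) / (-1.903526 − (-3.080982)) = 2.207887 − (-0.263866)/(1.177456) = 2.431985

2.4320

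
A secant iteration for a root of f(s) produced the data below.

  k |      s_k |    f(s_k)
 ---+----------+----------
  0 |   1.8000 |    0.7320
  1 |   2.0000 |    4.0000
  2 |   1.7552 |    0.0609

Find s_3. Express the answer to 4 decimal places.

1.7514

s_3 = 1.7552 − 0.0609·(1.7552 − 2.0000) / (0.0609 − 4.0000)
   = 1.7552 − (-0.014908)/(-3.939100) = 1.751415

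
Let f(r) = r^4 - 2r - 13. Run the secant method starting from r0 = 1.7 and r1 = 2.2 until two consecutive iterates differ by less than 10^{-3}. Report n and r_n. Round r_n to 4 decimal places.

f(1.7) = -8.047900, f(2.2) = 6.025600
r2 = 2.200000 − 6.025600·(0.500000)/(14.073500) = 1.985924;  |Δ| = 0.214076
f(1.985924) = -1.417550
r3 = 1.985924 − (-1.417550)·(-0.214076)/(-7.443150) = 2.026695;  |Δ| = 0.040771
f(2.026695) = -0.181902
r4 = 2.026695 − (-0.181902)·(0.040771)/(1.235648) = 2.032697;  |Δ| = 0.006002
f(2.032697) = 0.006840
r5 = 2.032697 − 0.006840·(0.006002)/(0.188742) = 2.032479;  |Δ| = 0.000218
|r5 − r4| = 0.000218 < 10^{-3}

n = 5, r_n = 2.0325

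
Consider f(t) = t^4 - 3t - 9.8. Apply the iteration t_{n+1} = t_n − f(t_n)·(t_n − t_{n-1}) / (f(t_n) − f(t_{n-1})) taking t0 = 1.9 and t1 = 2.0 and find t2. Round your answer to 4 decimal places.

f(1.9) = -2.467900, f(2.0) = 0.200000
t2 = 2.000000 − 0.200000·(2.000000 − 1.900000) / (0.200000 − (-2.467900)) = 2.000000 − (0.020000)/(2.667900) = 1.992503

1.9925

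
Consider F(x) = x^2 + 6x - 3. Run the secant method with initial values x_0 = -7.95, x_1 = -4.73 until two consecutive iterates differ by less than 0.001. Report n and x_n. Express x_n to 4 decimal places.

F(-7.95) = 12.502500, F(-4.73) = -9.007100
x_2 = -4.730000 − (-9.007100)·(3.220000)/(-21.509600) = -6.078368;  |Δ| = 1.348368
F(-6.078368) = -2.523649
x_3 = -6.078368 − (-2.523649)·(-1.348368)/(6.483451) = -6.603213;  |Δ| = 0.524845
F(-6.603213) = 0.983147
x_4 = -6.603213 − 0.983147·(-0.524845)/(3.506796) = -6.456071;  |Δ| = 0.147143
F(-6.456071) = -0.055576
x_5 = -6.456071 − (-0.055576)·(0.147143)/(-1.038723) = -6.463943;  |Δ| = 0.007873
F(-6.463943) = -0.001096
x_6 = -6.463943 − (-0.001096)·(-0.007873)/(0.054480) = -6.464102;  |Δ| = 0.000158
|x_6 − x_5| = 0.000158 < 0.001

n = 6, x_n = -6.4641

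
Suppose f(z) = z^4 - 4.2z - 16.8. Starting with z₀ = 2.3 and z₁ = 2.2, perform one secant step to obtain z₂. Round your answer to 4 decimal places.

2.2632

f(2.3) = 1.524100, f(2.2) = -2.614400
z₂ = 2.200000 − (-2.614400)·(2.200000 − 2.300000) / (-2.614400 − 1.524100) = 2.200000 − (0.261440)/(-4.138500) = 2.263173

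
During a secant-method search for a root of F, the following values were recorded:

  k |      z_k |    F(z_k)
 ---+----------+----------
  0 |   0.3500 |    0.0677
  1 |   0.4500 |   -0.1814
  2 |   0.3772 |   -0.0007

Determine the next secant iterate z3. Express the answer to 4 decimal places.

0.3769

z3 = 0.3772 − (-0.0007)·(0.3772 − 0.4500) / (-0.0007 − (-0.1814))
   = 0.3772 − (0.000051)/(0.180700) = 0.376918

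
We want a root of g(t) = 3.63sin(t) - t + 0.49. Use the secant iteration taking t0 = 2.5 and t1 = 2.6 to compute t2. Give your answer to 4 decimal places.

g(2.5) = 0.162454, g(2.6) = -0.238730
t2 = 2.600000 − (-0.238730)·(2.600000 − 2.500000) / (-0.238730 − 0.162454) = 2.600000 − (-0.023873)/(-0.401184) = 2.540494

2.5405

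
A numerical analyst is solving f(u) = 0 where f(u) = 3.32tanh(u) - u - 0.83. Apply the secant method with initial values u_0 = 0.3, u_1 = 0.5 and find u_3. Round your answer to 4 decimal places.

f(0.3) = -0.162842, f(0.5) = 0.204229
u_2 = 0.500000 − 0.204229·(0.500000 − 0.300000) / (0.204229 − (-0.162842)) = 0.500000 − (0.040846)/(0.367071) = 0.388725
f(0.388725) = 0.010540
u_3 = 0.388725 − 0.010540·(0.388725 − 0.500000) / (0.010540 − 0.204229) = 0.388725 − (-0.001173)/(-0.193689) = 0.382670

0.3827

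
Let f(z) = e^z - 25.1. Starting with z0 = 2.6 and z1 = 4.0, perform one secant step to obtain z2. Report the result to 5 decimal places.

2.99604

f(2.6) = -11.6362620, f(4.0) = 29.4981500
z2 = 4.0000000 − 29.4981500·(4.0000000 − 2.6000000) / (29.4981500 − (-11.6362620)) = 4.0000000 − (41.2974100)/(41.1344120) = 2.9960374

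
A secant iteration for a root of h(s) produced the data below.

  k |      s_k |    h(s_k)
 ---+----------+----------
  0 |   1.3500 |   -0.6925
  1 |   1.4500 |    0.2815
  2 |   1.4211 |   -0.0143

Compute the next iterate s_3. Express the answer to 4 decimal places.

s_3 = 1.4211 − (-0.0143)·(1.4211 − 1.4500) / (-0.0143 − 0.2815)
   = 1.4211 − (0.000413)/(-0.295800) = 1.422497

1.4225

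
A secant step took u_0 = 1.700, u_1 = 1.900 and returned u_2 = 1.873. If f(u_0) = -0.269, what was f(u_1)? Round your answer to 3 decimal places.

The secant line through (1.700, -0.269) and (1.900, f(u_1)) crosses zero at u_2 = 1.873.
So (1.700, -0.269), (1.900, f(u_1)), (1.873, 0) are collinear:
f(u_1) = -0.269 · (1.900 − 1.873) / (1.700 − 1.873) = -0.269 · (0.02700)/(-0.17300) = 0.04198

0.042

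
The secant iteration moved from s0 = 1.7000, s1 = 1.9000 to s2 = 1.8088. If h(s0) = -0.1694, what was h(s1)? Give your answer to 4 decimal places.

The secant line through (1.7000, -0.1694) and (1.9000, h(s1)) crosses zero at s2 = 1.8088.
So (1.7000, -0.1694), (1.9000, h(s1)), (1.8088, 0) are collinear:
h(s1) = -0.1694 · (1.9000 − 1.8088) / (1.7000 − 1.8088) = -0.1694 · (0.091200)/(-0.108800) = 0.141997

0.1420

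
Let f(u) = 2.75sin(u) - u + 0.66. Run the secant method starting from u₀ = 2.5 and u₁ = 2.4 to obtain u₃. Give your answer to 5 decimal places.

2.43838

f(2.5) = -0.1942016, f(2.4) = 0.1175237
u₂ = 2.4000000 − 0.1175237·(2.4000000 − 2.5000000) / (0.1175237 − (-0.1942016)) = 2.4000000 − (-0.0117524)/(0.3117254) = 2.4377011
f(2.4377011) = 0.0020694
u₃ = 2.4377011 − 0.0020694·(2.4377011 − 2.4000000) / (0.0020694 − 0.1175237) = 2.4377011 − (0.0000780)/(-0.1154543) = 2.4383768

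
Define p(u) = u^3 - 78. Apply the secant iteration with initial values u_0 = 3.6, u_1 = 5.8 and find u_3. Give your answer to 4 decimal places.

4.2117

p(3.6) = -31.344000, p(5.8) = 117.112000
u_2 = 5.800000 − 117.112000·(5.800000 − 3.600000) / (117.112000 − (-31.344000)) = 5.800000 − (257.646400)/(148.456000) = 4.064493
p(4.064493) = -10.854147
u_3 = 4.064493 − (-10.854147)·(4.064493 − 5.800000) / (-10.854147 − 117.112000) = 4.064493 − (18.837445)/(-127.966147) = 4.211700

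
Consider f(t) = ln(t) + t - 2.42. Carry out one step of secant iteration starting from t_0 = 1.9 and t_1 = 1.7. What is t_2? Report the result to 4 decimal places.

1.8217

f(1.9) = 0.121854, f(1.7) = -0.189372
t_2 = 1.700000 − (-0.189372)·(1.700000 − 1.900000) / (-0.189372 − 0.121854) = 1.700000 − (0.037874)/(-0.311226) = 1.821694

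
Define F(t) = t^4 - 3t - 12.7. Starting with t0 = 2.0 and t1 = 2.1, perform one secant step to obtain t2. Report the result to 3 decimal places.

F(2.0) = -2.70000, F(2.1) = 0.44810
t2 = 2.10000 − 0.44810·(2.10000 − 2.00000) / (0.44810 − (-2.70000)) = 2.10000 − (0.04481)/(3.14810) = 2.08577

2.086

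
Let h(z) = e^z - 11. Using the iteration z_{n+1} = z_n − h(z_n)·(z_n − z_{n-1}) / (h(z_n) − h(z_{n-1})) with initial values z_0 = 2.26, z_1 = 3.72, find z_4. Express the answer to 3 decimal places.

h(2.26) = -1.41691, h(3.72) = 30.26439
z_2 = 3.72000 − 30.26439·(3.72000 − 2.26000) / (30.26439 − (-1.41691)) = 3.72000 − (44.18602)/(31.68130) = 2.32530
h(2.32530) = -0.77028
z_3 = 2.32530 − (-0.77028)·(2.32530 − 3.72000) / (-0.77028 − 30.26439) = 2.32530 − (1.07432)/(-31.03468) = 2.35991
h(2.35991) = -0.40996
z_4 = 2.35991 − (-0.40996)·(2.35991 − 2.32530) / (-0.40996 − (-0.77028)) = 2.35991 − (-0.01419)/(0.36032) = 2.39930

2.399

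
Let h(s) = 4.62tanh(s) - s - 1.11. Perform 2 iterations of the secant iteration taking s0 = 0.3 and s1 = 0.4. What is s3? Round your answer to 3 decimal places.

h(0.3) = -0.06414, h(0.4) = 0.24536
s2 = 0.40000 − 0.24536·(0.40000 − 0.30000) / (0.24536 − (-0.06414)) = 0.40000 − (0.02454)/(0.30950) = 0.32072
h(0.32072) = 0.00222
s3 = 0.32072 − 0.00222·(0.32072 − 0.40000) / (0.00222 − 0.24536) = 0.32072 − (-0.00018)/(-0.24315) = 0.32000

0.320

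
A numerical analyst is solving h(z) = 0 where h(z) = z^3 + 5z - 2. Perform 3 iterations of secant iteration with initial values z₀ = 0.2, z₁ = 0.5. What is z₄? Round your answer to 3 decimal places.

0.388

h(0.2) = -0.99200, h(0.5) = 0.62500
z₂ = 0.50000 − 0.62500·(0.50000 − 0.20000) / (0.62500 − (-0.99200)) = 0.50000 − (0.18750)/(1.61700) = 0.38404
h(0.38404) = -0.02313
z₃ = 0.38404 − (-0.02313)·(0.38404 − 0.50000) / (-0.02313 − 0.62500) = 0.38404 − (0.00268)/(-0.64813) = 0.38818
h(0.38818) = -0.00059
z₄ = 0.38818 − (-0.00059)·(0.38818 − 0.38404) / (-0.00059 − (-0.02313)) = 0.38818 − (0.00000)/(0.02255) = 0.38829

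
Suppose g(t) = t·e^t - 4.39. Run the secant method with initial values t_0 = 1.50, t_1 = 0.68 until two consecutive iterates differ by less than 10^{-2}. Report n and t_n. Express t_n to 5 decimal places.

g(1.50) = 2.3325336, g(0.68) = -3.0477631
t_2 = 0.6800000 − (-3.0477631)·(-0.8200000)/(-5.3802967) = 1.1445033;  |Δ| = 0.4645033
g(1.1445033) = -0.7952512
t_3 = 1.1445033 − (-0.7952512)·(0.4645033)/(2.2525119) = 1.3084966;  |Δ| = 0.1639933
g(1.3084966) = 0.4522306
t_4 = 1.3084966 − 0.4522306·(0.1639933)/(1.2474819) = 1.2490466;  |Δ| = 0.0594500
g(1.2490466) = -0.0345532
t_5 = 1.2490466 − (-0.0345532)·(-0.0594500)/(-0.4867839) = 1.2532666;  |Δ| = 0.0042199
|t_5 − t_4| = 0.0042199 < 10^{-2}

n = 5, t_n = 1.25327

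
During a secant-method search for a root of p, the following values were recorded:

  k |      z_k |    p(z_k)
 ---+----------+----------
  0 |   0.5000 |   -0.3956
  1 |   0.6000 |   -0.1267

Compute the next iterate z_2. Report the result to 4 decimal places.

z_2 = 0.6000 − (-0.1267)·(0.6000 − 0.5000) / (-0.1267 − (-0.3956))
   = 0.6000 − (-0.012670)/(0.268900) = 0.647118

0.6471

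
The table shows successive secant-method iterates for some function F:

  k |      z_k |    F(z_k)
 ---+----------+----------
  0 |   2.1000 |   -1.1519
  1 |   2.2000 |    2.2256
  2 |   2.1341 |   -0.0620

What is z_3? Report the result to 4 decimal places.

2.1359

z_3 = 2.1341 − (-0.0620)·(2.1341 − 2.2000) / (-0.0620 − 2.2256)
   = 2.1341 − (0.004086)/(-2.287600) = 2.135886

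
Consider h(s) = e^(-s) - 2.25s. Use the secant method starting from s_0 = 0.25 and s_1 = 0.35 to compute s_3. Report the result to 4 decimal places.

h(0.25) = 0.216301, h(0.35) = -0.082812
s_2 = 0.350000 − (-0.082812)·(0.350000 − 0.250000) / (-0.082812 − 0.216301) = 0.350000 − (-0.008281)/(-0.299113) = 0.322314
h(0.322314) = -0.000736
s_3 = 0.322314 − (-0.000736)·(0.322314 − 0.350000) / (-0.000736 − (-0.082812)) = 0.322314 − (0.000020)/(0.082076) = 0.322066

0.3221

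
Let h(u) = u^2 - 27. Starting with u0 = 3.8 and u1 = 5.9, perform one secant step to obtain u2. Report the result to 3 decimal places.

5.095

h(3.8) = -12.56000, h(5.9) = 7.81000
u2 = 5.90000 − 7.81000·(5.90000 − 3.80000) / (7.81000 − (-12.56000)) = 5.90000 − (16.40100)/(20.37000) = 5.09485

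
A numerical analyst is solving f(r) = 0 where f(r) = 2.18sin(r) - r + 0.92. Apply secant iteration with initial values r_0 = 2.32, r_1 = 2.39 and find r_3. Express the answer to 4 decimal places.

f(2.32) = 0.196265, f(2.39) = 0.018511
r_2 = 2.390000 − 0.018511·(2.390000 − 2.320000) / (0.018511 − 0.196265) = 2.390000 − (0.001296)/(-0.177754) = 2.397290
f(2.397290) = -0.000429
r_3 = 2.397290 − (-0.000429)·(2.397290 − 2.390000) / (-0.000429 − 0.018511) = 2.397290 − (-0.000003)/(-0.018940) = 2.397125

2.3971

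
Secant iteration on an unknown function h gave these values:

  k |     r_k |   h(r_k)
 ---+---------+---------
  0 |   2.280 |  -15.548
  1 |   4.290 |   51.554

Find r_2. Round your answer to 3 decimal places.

2.746

r_2 = 4.290 − 51.554·(4.290 − 2.280) / (51.554 − (-15.548))
   = 4.290 − (103.62354)/(67.10200) = 2.74573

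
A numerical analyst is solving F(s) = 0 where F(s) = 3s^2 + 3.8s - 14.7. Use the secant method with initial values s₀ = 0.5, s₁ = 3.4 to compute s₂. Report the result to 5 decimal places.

F(0.5) = -12.0500000, F(3.4) = 32.9000000
s₂ = 3.4000000 − 32.9000000·(3.4000000 − 0.5000000) / (32.9000000 − (-12.0500000)) = 3.4000000 − (95.4100000)/(44.9500000) = 1.2774194

1.27742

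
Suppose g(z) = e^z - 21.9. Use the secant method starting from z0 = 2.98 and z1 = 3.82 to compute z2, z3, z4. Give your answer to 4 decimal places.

3.0517, 3.0752, 3.0867

g(2.98) = -2.212183, g(3.82) = 23.704208
z2 = 3.820000 − 23.704208·(3.820000 − 2.980000) / (23.704208 − (-2.212183)) = 3.820000 − (19.911535)/(25.916392) = 3.051701
g(3.051701) = -0.748706
z3 = 3.051701 − (-0.748706)·(3.051701 − 3.820000) / (-0.748706 − 23.704208) = 3.051701 − (0.575230)/(-24.452914) = 3.075225
g(3.075225) = -0.245245
z4 = 3.075225 − (-0.245245)·(3.075225 − 3.051701) / (-0.245245 − (-0.748706)) = 3.075225 − (-0.005769)/(0.503461) = 3.086684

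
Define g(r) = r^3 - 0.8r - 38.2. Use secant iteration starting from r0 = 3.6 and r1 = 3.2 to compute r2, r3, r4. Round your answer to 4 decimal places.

g(3.6) = 5.576000, g(3.2) = -7.992000
r2 = 3.200000 − (-7.992000)·(3.200000 − 3.600000) / (-7.992000 − 5.576000) = 3.200000 − (3.196800)/(-13.568000) = 3.435613
g(3.435613) = -0.396443
r3 = 3.435613 − (-0.396443)·(3.435613 − 3.200000) / (-0.396443 − (-7.992000)) = 3.435613 − (-0.093407)/(7.595557) = 3.447911
g(3.447911) = 0.030742
r4 = 3.447911 − 0.030742·(3.447911 − 3.435613) / (0.030742 − (-0.396443)) = 3.447911 − (0.000378)/(0.427184) = 3.447026

3.4356, 3.4479, 3.4470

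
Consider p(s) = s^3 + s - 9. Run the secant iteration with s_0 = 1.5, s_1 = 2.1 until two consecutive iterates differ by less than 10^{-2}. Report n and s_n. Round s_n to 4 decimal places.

p(1.5) = -4.125000, p(2.1) = 2.361000
s_2 = 2.100000 − 2.361000·(0.600000)/(6.486000) = 1.881591;  |Δ| = 0.218409
p(1.881591) = -0.456852
s_3 = 1.881591 − (-0.456852)·(-0.218409)/(-2.817852) = 1.917001;  |Δ| = 0.035410
p(1.917001) = -0.038223
s_4 = 1.917001 − (-0.038223)·(0.035410)/(0.418629) = 1.920234;  |Δ| = 0.003233
|s_4 − s_3| = 0.003233 < 10^{-2}

n = 4, s_n = 1.9202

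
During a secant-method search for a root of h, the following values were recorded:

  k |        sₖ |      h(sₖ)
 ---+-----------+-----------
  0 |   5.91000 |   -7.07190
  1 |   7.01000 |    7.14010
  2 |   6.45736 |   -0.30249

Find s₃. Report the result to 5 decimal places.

s₃ = 6.45736 − (-0.30249)·(6.45736 − 7.01000) / (-0.30249 − 7.14010)
   = 6.45736 − (0.1671681)/(-7.4425900) = 6.4798210

6.47982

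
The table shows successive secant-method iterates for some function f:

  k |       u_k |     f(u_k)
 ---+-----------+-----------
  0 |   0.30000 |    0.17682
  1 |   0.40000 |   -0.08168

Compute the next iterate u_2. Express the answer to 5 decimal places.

0.36840

u_2 = 0.40000 − (-0.08168)·(0.40000 − 0.30000) / (-0.08168 − 0.17682)
   = 0.40000 − (-0.0081680)/(-0.2585000) = 0.3684023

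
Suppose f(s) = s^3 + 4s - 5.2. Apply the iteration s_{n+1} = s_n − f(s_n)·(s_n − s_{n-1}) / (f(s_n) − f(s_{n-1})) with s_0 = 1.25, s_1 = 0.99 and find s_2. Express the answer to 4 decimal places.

1.0247

f(1.25) = 1.753125, f(0.99) = -0.269701
s_2 = 0.990000 − (-0.269701)·(0.990000 − 1.250000) / (-0.269701 − 1.753125) = 0.990000 − (0.070122)/(-2.022826) = 1.024665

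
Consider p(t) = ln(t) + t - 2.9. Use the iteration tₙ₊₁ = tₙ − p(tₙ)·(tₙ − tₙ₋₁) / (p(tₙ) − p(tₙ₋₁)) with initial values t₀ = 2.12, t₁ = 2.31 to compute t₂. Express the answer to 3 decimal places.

2.140

p(2.12) = -0.02858, p(2.31) = 0.24725
t₂ = 2.31000 − 0.24725·(2.31000 − 2.12000) / (0.24725 − (-0.02858)) = 2.31000 − (0.04698)/(0.27583) = 2.13969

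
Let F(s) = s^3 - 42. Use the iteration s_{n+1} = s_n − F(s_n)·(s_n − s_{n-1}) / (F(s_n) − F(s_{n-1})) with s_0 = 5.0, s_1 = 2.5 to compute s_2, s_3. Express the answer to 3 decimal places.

3.103, 3.616

F(5.0) = 83.00000, F(2.5) = -26.37500
s_2 = 2.50000 − (-26.37500)·(2.50000 − 5.00000) / (-26.37500 − 83.00000) = 2.50000 − (65.93750)/(-109.37500) = 3.10286
F(3.10286) = -12.12655
s_3 = 3.10286 − (-12.12655)·(3.10286 − 2.50000) / (-12.12655 − (-26.37500)) = 3.10286 − (-7.31058)/(14.24845) = 3.61594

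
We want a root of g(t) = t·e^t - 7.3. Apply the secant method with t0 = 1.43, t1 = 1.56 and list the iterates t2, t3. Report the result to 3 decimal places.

g(1.43) = -1.32446, g(1.56) = 0.12376
t2 = 1.56000 − 0.12376·(1.56000 − 1.43000) / (0.12376 − (-1.32446)) = 1.56000 − (0.01609)/(1.44822) = 1.54889
g(1.54889) = -0.01054
t3 = 1.54889 − (-0.01054)·(1.54889 − 1.56000) / (-0.01054 − 0.12376) = 1.54889 − (0.00012)/(-0.13430) = 1.54976

1.549, 1.550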